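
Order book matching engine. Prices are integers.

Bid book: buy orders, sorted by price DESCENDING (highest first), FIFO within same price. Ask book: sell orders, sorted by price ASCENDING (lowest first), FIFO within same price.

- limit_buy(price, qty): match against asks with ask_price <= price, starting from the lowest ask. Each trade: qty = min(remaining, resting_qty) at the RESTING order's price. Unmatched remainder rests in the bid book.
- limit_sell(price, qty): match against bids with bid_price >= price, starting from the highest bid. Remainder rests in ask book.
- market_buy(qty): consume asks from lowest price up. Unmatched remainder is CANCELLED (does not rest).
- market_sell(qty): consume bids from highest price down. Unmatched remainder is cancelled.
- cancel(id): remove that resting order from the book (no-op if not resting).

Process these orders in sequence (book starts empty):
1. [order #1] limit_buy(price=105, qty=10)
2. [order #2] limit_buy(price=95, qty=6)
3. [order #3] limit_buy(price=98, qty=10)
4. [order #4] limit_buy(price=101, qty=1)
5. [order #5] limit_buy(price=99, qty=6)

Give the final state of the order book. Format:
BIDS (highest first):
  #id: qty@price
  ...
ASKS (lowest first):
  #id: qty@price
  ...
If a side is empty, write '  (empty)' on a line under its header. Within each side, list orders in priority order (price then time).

Answer: BIDS (highest first):
  #1: 10@105
  #4: 1@101
  #5: 6@99
  #3: 10@98
  #2: 6@95
ASKS (lowest first):
  (empty)

Derivation:
After op 1 [order #1] limit_buy(price=105, qty=10): fills=none; bids=[#1:10@105] asks=[-]
After op 2 [order #2] limit_buy(price=95, qty=6): fills=none; bids=[#1:10@105 #2:6@95] asks=[-]
After op 3 [order #3] limit_buy(price=98, qty=10): fills=none; bids=[#1:10@105 #3:10@98 #2:6@95] asks=[-]
After op 4 [order #4] limit_buy(price=101, qty=1): fills=none; bids=[#1:10@105 #4:1@101 #3:10@98 #2:6@95] asks=[-]
After op 5 [order #5] limit_buy(price=99, qty=6): fills=none; bids=[#1:10@105 #4:1@101 #5:6@99 #3:10@98 #2:6@95] asks=[-]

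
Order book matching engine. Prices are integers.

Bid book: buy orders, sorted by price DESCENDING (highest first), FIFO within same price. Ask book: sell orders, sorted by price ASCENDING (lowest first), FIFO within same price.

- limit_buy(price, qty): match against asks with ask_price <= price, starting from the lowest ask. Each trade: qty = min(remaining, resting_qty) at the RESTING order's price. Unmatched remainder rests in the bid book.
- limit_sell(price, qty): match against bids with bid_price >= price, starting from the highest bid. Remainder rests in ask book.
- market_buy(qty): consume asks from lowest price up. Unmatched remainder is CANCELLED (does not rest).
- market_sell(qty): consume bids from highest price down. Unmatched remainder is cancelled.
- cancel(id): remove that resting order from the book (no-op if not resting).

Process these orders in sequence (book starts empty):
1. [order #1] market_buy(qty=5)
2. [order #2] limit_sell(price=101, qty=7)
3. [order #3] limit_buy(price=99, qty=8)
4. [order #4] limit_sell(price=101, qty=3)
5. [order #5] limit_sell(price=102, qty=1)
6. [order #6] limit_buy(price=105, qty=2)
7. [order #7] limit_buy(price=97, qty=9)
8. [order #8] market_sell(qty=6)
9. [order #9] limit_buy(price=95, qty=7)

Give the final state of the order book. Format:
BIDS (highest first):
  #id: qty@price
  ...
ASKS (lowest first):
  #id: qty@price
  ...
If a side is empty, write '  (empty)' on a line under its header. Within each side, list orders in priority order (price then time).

After op 1 [order #1] market_buy(qty=5): fills=none; bids=[-] asks=[-]
After op 2 [order #2] limit_sell(price=101, qty=7): fills=none; bids=[-] asks=[#2:7@101]
After op 3 [order #3] limit_buy(price=99, qty=8): fills=none; bids=[#3:8@99] asks=[#2:7@101]
After op 4 [order #4] limit_sell(price=101, qty=3): fills=none; bids=[#3:8@99] asks=[#2:7@101 #4:3@101]
After op 5 [order #5] limit_sell(price=102, qty=1): fills=none; bids=[#3:8@99] asks=[#2:7@101 #4:3@101 #5:1@102]
After op 6 [order #6] limit_buy(price=105, qty=2): fills=#6x#2:2@101; bids=[#3:8@99] asks=[#2:5@101 #4:3@101 #5:1@102]
After op 7 [order #7] limit_buy(price=97, qty=9): fills=none; bids=[#3:8@99 #7:9@97] asks=[#2:5@101 #4:3@101 #5:1@102]
After op 8 [order #8] market_sell(qty=6): fills=#3x#8:6@99; bids=[#3:2@99 #7:9@97] asks=[#2:5@101 #4:3@101 #5:1@102]
After op 9 [order #9] limit_buy(price=95, qty=7): fills=none; bids=[#3:2@99 #7:9@97 #9:7@95] asks=[#2:5@101 #4:3@101 #5:1@102]

Answer: BIDS (highest first):
  #3: 2@99
  #7: 9@97
  #9: 7@95
ASKS (lowest first):
  #2: 5@101
  #4: 3@101
  #5: 1@102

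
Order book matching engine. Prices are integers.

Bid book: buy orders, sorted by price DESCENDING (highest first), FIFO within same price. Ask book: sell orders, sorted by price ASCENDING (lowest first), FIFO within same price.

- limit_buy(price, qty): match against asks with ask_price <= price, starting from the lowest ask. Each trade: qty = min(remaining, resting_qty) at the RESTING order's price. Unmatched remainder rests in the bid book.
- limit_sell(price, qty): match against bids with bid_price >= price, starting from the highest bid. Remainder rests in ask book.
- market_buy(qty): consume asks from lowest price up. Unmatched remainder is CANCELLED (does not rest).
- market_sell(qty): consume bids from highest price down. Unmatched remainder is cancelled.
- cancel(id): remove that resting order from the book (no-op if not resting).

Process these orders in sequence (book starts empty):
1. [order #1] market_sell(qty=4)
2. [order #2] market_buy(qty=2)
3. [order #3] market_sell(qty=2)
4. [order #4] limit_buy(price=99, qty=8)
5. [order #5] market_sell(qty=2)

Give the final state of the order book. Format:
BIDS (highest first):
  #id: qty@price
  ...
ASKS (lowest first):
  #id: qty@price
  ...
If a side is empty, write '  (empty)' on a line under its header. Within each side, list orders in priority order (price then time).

After op 1 [order #1] market_sell(qty=4): fills=none; bids=[-] asks=[-]
After op 2 [order #2] market_buy(qty=2): fills=none; bids=[-] asks=[-]
After op 3 [order #3] market_sell(qty=2): fills=none; bids=[-] asks=[-]
After op 4 [order #4] limit_buy(price=99, qty=8): fills=none; bids=[#4:8@99] asks=[-]
After op 5 [order #5] market_sell(qty=2): fills=#4x#5:2@99; bids=[#4:6@99] asks=[-]

Answer: BIDS (highest first):
  #4: 6@99
ASKS (lowest first):
  (empty)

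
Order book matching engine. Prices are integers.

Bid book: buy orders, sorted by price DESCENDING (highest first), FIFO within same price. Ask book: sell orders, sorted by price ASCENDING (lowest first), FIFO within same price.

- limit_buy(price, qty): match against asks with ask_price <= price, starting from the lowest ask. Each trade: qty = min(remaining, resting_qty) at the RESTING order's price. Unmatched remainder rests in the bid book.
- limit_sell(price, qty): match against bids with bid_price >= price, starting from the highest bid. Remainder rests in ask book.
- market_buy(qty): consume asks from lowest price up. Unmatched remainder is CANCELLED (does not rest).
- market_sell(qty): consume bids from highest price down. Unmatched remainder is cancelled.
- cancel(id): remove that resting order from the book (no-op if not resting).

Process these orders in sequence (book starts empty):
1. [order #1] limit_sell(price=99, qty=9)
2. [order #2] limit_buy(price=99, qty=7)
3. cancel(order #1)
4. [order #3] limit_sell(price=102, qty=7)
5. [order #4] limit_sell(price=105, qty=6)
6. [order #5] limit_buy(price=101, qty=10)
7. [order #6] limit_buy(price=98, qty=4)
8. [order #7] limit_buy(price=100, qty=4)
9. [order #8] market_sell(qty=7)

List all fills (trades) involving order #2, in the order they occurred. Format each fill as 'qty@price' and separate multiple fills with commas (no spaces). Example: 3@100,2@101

After op 1 [order #1] limit_sell(price=99, qty=9): fills=none; bids=[-] asks=[#1:9@99]
After op 2 [order #2] limit_buy(price=99, qty=7): fills=#2x#1:7@99; bids=[-] asks=[#1:2@99]
After op 3 cancel(order #1): fills=none; bids=[-] asks=[-]
After op 4 [order #3] limit_sell(price=102, qty=7): fills=none; bids=[-] asks=[#3:7@102]
After op 5 [order #4] limit_sell(price=105, qty=6): fills=none; bids=[-] asks=[#3:7@102 #4:6@105]
After op 6 [order #5] limit_buy(price=101, qty=10): fills=none; bids=[#5:10@101] asks=[#3:7@102 #4:6@105]
After op 7 [order #6] limit_buy(price=98, qty=4): fills=none; bids=[#5:10@101 #6:4@98] asks=[#3:7@102 #4:6@105]
After op 8 [order #7] limit_buy(price=100, qty=4): fills=none; bids=[#5:10@101 #7:4@100 #6:4@98] asks=[#3:7@102 #4:6@105]
After op 9 [order #8] market_sell(qty=7): fills=#5x#8:7@101; bids=[#5:3@101 #7:4@100 #6:4@98] asks=[#3:7@102 #4:6@105]

Answer: 7@99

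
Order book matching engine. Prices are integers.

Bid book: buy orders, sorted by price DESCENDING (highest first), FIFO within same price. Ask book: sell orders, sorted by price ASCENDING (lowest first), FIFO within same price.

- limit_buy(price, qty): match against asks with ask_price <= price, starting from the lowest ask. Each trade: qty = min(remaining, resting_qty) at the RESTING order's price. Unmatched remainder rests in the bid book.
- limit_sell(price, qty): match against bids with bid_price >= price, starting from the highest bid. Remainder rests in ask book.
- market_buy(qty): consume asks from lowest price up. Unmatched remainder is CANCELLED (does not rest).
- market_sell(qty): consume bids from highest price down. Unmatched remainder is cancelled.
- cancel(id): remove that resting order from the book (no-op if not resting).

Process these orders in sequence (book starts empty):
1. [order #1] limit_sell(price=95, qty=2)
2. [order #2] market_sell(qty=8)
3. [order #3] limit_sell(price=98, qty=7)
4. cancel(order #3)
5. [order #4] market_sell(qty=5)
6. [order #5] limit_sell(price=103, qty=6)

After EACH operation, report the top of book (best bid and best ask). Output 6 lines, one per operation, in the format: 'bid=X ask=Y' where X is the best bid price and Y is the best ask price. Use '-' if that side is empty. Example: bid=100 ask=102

Answer: bid=- ask=95
bid=- ask=95
bid=- ask=95
bid=- ask=95
bid=- ask=95
bid=- ask=95

Derivation:
After op 1 [order #1] limit_sell(price=95, qty=2): fills=none; bids=[-] asks=[#1:2@95]
After op 2 [order #2] market_sell(qty=8): fills=none; bids=[-] asks=[#1:2@95]
After op 3 [order #3] limit_sell(price=98, qty=7): fills=none; bids=[-] asks=[#1:2@95 #3:7@98]
After op 4 cancel(order #3): fills=none; bids=[-] asks=[#1:2@95]
After op 5 [order #4] market_sell(qty=5): fills=none; bids=[-] asks=[#1:2@95]
After op 6 [order #5] limit_sell(price=103, qty=6): fills=none; bids=[-] asks=[#1:2@95 #5:6@103]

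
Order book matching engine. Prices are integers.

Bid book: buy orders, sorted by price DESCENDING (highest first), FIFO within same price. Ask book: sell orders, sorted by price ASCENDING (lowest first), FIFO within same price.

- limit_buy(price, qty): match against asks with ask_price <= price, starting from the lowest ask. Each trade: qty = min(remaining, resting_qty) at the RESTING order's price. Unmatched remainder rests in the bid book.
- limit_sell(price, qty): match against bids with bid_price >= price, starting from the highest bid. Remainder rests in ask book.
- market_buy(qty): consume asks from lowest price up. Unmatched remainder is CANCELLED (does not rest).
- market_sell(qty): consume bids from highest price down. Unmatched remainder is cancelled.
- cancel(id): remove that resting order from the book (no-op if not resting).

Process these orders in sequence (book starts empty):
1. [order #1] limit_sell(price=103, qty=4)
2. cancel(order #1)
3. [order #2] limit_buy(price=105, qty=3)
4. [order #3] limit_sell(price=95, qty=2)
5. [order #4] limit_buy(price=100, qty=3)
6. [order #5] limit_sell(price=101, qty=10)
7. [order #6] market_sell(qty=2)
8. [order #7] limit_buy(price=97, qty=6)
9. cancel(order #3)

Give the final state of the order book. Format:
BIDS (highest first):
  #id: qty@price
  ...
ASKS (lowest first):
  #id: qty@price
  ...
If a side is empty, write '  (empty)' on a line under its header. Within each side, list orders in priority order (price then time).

Answer: BIDS (highest first):
  #4: 1@100
  #7: 6@97
ASKS (lowest first):
  #5: 9@101

Derivation:
After op 1 [order #1] limit_sell(price=103, qty=4): fills=none; bids=[-] asks=[#1:4@103]
After op 2 cancel(order #1): fills=none; bids=[-] asks=[-]
After op 3 [order #2] limit_buy(price=105, qty=3): fills=none; bids=[#2:3@105] asks=[-]
After op 4 [order #3] limit_sell(price=95, qty=2): fills=#2x#3:2@105; bids=[#2:1@105] asks=[-]
After op 5 [order #4] limit_buy(price=100, qty=3): fills=none; bids=[#2:1@105 #4:3@100] asks=[-]
After op 6 [order #5] limit_sell(price=101, qty=10): fills=#2x#5:1@105; bids=[#4:3@100] asks=[#5:9@101]
After op 7 [order #6] market_sell(qty=2): fills=#4x#6:2@100; bids=[#4:1@100] asks=[#5:9@101]
After op 8 [order #7] limit_buy(price=97, qty=6): fills=none; bids=[#4:1@100 #7:6@97] asks=[#5:9@101]
After op 9 cancel(order #3): fills=none; bids=[#4:1@100 #7:6@97] asks=[#5:9@101]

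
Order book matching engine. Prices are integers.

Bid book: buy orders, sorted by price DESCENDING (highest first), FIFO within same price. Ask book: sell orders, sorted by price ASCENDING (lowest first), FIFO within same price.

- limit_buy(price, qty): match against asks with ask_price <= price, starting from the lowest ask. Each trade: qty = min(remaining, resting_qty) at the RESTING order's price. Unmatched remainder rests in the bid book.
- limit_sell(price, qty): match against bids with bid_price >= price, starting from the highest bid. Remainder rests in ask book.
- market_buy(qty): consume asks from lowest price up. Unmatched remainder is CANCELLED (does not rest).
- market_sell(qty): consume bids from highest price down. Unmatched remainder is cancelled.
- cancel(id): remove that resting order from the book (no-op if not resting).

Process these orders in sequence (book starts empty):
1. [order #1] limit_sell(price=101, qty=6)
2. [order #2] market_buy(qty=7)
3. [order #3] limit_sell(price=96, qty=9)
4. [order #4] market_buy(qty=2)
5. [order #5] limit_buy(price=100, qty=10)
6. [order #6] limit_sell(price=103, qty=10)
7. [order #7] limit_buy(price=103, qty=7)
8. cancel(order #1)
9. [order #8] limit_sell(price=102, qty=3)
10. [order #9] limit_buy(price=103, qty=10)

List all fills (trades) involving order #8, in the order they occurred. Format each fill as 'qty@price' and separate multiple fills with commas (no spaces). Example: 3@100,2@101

Answer: 3@102

Derivation:
After op 1 [order #1] limit_sell(price=101, qty=6): fills=none; bids=[-] asks=[#1:6@101]
After op 2 [order #2] market_buy(qty=7): fills=#2x#1:6@101; bids=[-] asks=[-]
After op 3 [order #3] limit_sell(price=96, qty=9): fills=none; bids=[-] asks=[#3:9@96]
After op 4 [order #4] market_buy(qty=2): fills=#4x#3:2@96; bids=[-] asks=[#3:7@96]
After op 5 [order #5] limit_buy(price=100, qty=10): fills=#5x#3:7@96; bids=[#5:3@100] asks=[-]
After op 6 [order #6] limit_sell(price=103, qty=10): fills=none; bids=[#5:3@100] asks=[#6:10@103]
After op 7 [order #7] limit_buy(price=103, qty=7): fills=#7x#6:7@103; bids=[#5:3@100] asks=[#6:3@103]
After op 8 cancel(order #1): fills=none; bids=[#5:3@100] asks=[#6:3@103]
After op 9 [order #8] limit_sell(price=102, qty=3): fills=none; bids=[#5:3@100] asks=[#8:3@102 #6:3@103]
After op 10 [order #9] limit_buy(price=103, qty=10): fills=#9x#8:3@102 #9x#6:3@103; bids=[#9:4@103 #5:3@100] asks=[-]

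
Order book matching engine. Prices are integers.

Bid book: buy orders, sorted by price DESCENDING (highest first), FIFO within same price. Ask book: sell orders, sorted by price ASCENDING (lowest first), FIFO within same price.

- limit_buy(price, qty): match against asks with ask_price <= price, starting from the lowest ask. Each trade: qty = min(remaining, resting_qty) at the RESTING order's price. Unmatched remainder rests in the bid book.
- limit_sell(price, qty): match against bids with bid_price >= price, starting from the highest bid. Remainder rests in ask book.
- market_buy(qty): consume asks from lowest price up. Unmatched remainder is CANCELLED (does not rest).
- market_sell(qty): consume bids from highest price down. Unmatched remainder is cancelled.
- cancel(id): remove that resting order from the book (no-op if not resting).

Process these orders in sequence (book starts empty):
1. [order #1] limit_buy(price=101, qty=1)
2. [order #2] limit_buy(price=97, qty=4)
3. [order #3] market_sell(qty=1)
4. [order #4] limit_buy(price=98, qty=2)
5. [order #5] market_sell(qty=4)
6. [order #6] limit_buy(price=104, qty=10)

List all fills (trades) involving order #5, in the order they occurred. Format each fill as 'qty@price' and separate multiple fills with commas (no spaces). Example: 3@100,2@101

Answer: 2@98,2@97

Derivation:
After op 1 [order #1] limit_buy(price=101, qty=1): fills=none; bids=[#1:1@101] asks=[-]
After op 2 [order #2] limit_buy(price=97, qty=4): fills=none; bids=[#1:1@101 #2:4@97] asks=[-]
After op 3 [order #3] market_sell(qty=1): fills=#1x#3:1@101; bids=[#2:4@97] asks=[-]
After op 4 [order #4] limit_buy(price=98, qty=2): fills=none; bids=[#4:2@98 #2:4@97] asks=[-]
After op 5 [order #5] market_sell(qty=4): fills=#4x#5:2@98 #2x#5:2@97; bids=[#2:2@97] asks=[-]
After op 6 [order #6] limit_buy(price=104, qty=10): fills=none; bids=[#6:10@104 #2:2@97] asks=[-]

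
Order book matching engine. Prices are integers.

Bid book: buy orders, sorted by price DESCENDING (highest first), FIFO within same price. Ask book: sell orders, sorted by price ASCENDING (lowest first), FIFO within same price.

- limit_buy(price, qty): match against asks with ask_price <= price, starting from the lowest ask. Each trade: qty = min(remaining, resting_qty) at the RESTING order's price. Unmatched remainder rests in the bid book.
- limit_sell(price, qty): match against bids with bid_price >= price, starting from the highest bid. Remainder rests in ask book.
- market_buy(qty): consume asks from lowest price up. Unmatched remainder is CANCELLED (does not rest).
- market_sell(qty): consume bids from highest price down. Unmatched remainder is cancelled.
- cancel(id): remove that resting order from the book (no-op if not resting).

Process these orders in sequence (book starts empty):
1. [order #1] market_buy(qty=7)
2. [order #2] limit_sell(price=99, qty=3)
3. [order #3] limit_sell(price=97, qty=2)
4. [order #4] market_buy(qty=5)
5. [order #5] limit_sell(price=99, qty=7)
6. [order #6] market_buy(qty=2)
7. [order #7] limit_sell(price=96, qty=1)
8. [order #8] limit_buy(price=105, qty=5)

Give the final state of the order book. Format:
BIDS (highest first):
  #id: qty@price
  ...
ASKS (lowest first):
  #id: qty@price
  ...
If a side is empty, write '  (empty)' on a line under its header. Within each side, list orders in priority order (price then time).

After op 1 [order #1] market_buy(qty=7): fills=none; bids=[-] asks=[-]
After op 2 [order #2] limit_sell(price=99, qty=3): fills=none; bids=[-] asks=[#2:3@99]
After op 3 [order #3] limit_sell(price=97, qty=2): fills=none; bids=[-] asks=[#3:2@97 #2:3@99]
After op 4 [order #4] market_buy(qty=5): fills=#4x#3:2@97 #4x#2:3@99; bids=[-] asks=[-]
After op 5 [order #5] limit_sell(price=99, qty=7): fills=none; bids=[-] asks=[#5:7@99]
After op 6 [order #6] market_buy(qty=2): fills=#6x#5:2@99; bids=[-] asks=[#5:5@99]
After op 7 [order #7] limit_sell(price=96, qty=1): fills=none; bids=[-] asks=[#7:1@96 #5:5@99]
After op 8 [order #8] limit_buy(price=105, qty=5): fills=#8x#7:1@96 #8x#5:4@99; bids=[-] asks=[#5:1@99]

Answer: BIDS (highest first):
  (empty)
ASKS (lowest first):
  #5: 1@99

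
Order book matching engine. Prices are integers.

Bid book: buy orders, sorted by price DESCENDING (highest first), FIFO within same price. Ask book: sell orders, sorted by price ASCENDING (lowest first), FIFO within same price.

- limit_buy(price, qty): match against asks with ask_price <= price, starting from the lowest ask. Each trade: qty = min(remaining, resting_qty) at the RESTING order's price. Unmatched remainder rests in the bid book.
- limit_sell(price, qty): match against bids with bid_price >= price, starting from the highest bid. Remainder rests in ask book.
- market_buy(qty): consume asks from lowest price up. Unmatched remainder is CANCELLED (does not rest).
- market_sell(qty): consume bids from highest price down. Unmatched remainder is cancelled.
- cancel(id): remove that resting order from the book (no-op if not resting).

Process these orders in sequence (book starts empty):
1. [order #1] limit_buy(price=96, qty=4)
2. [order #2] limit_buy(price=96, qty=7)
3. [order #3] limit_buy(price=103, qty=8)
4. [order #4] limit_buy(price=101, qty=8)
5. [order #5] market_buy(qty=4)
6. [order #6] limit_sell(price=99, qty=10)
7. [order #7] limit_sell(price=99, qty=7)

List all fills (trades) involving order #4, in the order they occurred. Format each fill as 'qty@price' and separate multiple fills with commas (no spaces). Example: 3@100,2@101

After op 1 [order #1] limit_buy(price=96, qty=4): fills=none; bids=[#1:4@96] asks=[-]
After op 2 [order #2] limit_buy(price=96, qty=7): fills=none; bids=[#1:4@96 #2:7@96] asks=[-]
After op 3 [order #3] limit_buy(price=103, qty=8): fills=none; bids=[#3:8@103 #1:4@96 #2:7@96] asks=[-]
After op 4 [order #4] limit_buy(price=101, qty=8): fills=none; bids=[#3:8@103 #4:8@101 #1:4@96 #2:7@96] asks=[-]
After op 5 [order #5] market_buy(qty=4): fills=none; bids=[#3:8@103 #4:8@101 #1:4@96 #2:7@96] asks=[-]
After op 6 [order #6] limit_sell(price=99, qty=10): fills=#3x#6:8@103 #4x#6:2@101; bids=[#4:6@101 #1:4@96 #2:7@96] asks=[-]
After op 7 [order #7] limit_sell(price=99, qty=7): fills=#4x#7:6@101; bids=[#1:4@96 #2:7@96] asks=[#7:1@99]

Answer: 2@101,6@101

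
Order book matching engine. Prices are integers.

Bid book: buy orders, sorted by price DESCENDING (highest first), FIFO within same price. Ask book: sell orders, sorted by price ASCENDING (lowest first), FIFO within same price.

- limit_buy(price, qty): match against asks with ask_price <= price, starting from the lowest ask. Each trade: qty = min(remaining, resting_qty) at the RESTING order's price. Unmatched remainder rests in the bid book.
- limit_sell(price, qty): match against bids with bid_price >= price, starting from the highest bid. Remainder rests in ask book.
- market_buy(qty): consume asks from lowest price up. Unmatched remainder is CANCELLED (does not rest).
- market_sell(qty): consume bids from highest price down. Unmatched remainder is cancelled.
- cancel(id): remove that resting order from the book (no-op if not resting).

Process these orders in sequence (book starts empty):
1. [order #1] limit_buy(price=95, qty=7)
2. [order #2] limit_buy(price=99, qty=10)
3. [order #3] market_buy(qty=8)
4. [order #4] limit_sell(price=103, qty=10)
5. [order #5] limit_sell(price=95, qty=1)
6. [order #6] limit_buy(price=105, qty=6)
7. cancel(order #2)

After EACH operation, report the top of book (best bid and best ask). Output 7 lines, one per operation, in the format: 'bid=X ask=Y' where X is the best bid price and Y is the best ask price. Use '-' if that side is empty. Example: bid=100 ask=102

After op 1 [order #1] limit_buy(price=95, qty=7): fills=none; bids=[#1:7@95] asks=[-]
After op 2 [order #2] limit_buy(price=99, qty=10): fills=none; bids=[#2:10@99 #1:7@95] asks=[-]
After op 3 [order #3] market_buy(qty=8): fills=none; bids=[#2:10@99 #1:7@95] asks=[-]
After op 4 [order #4] limit_sell(price=103, qty=10): fills=none; bids=[#2:10@99 #1:7@95] asks=[#4:10@103]
After op 5 [order #5] limit_sell(price=95, qty=1): fills=#2x#5:1@99; bids=[#2:9@99 #1:7@95] asks=[#4:10@103]
After op 6 [order #6] limit_buy(price=105, qty=6): fills=#6x#4:6@103; bids=[#2:9@99 #1:7@95] asks=[#4:4@103]
After op 7 cancel(order #2): fills=none; bids=[#1:7@95] asks=[#4:4@103]

Answer: bid=95 ask=-
bid=99 ask=-
bid=99 ask=-
bid=99 ask=103
bid=99 ask=103
bid=99 ask=103
bid=95 ask=103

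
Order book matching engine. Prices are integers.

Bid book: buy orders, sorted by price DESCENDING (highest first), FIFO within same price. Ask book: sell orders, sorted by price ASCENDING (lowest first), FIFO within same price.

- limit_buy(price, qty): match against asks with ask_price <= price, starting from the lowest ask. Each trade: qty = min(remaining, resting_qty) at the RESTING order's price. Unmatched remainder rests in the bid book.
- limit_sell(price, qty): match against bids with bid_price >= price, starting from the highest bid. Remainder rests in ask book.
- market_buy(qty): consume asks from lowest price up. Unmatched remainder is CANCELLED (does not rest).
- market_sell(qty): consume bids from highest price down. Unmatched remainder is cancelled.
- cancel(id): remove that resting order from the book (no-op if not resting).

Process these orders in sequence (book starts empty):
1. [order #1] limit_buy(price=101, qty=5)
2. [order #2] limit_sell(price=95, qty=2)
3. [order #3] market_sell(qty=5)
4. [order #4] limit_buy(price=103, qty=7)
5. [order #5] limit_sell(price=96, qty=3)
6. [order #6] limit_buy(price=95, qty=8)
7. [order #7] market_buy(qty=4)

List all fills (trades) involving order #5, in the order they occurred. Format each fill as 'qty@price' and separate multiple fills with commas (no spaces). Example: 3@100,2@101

Answer: 3@103

Derivation:
After op 1 [order #1] limit_buy(price=101, qty=5): fills=none; bids=[#1:5@101] asks=[-]
After op 2 [order #2] limit_sell(price=95, qty=2): fills=#1x#2:2@101; bids=[#1:3@101] asks=[-]
After op 3 [order #3] market_sell(qty=5): fills=#1x#3:3@101; bids=[-] asks=[-]
After op 4 [order #4] limit_buy(price=103, qty=7): fills=none; bids=[#4:7@103] asks=[-]
After op 5 [order #5] limit_sell(price=96, qty=3): fills=#4x#5:3@103; bids=[#4:4@103] asks=[-]
After op 6 [order #6] limit_buy(price=95, qty=8): fills=none; bids=[#4:4@103 #6:8@95] asks=[-]
After op 7 [order #7] market_buy(qty=4): fills=none; bids=[#4:4@103 #6:8@95] asks=[-]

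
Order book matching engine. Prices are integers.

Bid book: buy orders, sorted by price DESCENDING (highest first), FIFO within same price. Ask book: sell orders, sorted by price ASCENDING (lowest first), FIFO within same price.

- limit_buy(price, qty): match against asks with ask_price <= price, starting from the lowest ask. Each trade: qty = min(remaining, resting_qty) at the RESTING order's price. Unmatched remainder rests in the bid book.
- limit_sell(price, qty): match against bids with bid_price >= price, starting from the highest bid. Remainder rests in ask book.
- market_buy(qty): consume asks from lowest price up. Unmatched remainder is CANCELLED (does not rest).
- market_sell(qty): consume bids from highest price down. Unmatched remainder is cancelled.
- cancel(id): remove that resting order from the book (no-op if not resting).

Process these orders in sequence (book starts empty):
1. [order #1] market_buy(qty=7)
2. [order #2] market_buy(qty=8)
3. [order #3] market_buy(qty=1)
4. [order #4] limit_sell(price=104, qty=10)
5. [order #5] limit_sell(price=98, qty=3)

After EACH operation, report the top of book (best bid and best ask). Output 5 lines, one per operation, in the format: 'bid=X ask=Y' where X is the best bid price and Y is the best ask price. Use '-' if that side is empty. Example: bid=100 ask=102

Answer: bid=- ask=-
bid=- ask=-
bid=- ask=-
bid=- ask=104
bid=- ask=98

Derivation:
After op 1 [order #1] market_buy(qty=7): fills=none; bids=[-] asks=[-]
After op 2 [order #2] market_buy(qty=8): fills=none; bids=[-] asks=[-]
After op 3 [order #3] market_buy(qty=1): fills=none; bids=[-] asks=[-]
After op 4 [order #4] limit_sell(price=104, qty=10): fills=none; bids=[-] asks=[#4:10@104]
After op 5 [order #5] limit_sell(price=98, qty=3): fills=none; bids=[-] asks=[#5:3@98 #4:10@104]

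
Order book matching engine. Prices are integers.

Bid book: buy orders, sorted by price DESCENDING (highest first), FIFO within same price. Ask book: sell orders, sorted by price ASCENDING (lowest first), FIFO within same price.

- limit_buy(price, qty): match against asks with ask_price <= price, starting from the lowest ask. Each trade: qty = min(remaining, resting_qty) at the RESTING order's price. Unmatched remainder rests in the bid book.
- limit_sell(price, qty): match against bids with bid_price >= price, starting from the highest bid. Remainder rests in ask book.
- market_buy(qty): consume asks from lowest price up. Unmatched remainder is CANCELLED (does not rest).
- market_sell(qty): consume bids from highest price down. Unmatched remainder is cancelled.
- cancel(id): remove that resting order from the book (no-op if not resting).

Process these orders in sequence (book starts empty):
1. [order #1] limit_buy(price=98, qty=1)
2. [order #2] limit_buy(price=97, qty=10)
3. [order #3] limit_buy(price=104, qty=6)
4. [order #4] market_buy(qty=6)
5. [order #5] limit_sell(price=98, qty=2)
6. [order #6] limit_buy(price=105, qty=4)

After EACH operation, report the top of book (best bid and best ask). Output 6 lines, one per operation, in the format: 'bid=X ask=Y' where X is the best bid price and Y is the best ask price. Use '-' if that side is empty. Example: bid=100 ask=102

After op 1 [order #1] limit_buy(price=98, qty=1): fills=none; bids=[#1:1@98] asks=[-]
After op 2 [order #2] limit_buy(price=97, qty=10): fills=none; bids=[#1:1@98 #2:10@97] asks=[-]
After op 3 [order #3] limit_buy(price=104, qty=6): fills=none; bids=[#3:6@104 #1:1@98 #2:10@97] asks=[-]
After op 4 [order #4] market_buy(qty=6): fills=none; bids=[#3:6@104 #1:1@98 #2:10@97] asks=[-]
After op 5 [order #5] limit_sell(price=98, qty=2): fills=#3x#5:2@104; bids=[#3:4@104 #1:1@98 #2:10@97] asks=[-]
After op 6 [order #6] limit_buy(price=105, qty=4): fills=none; bids=[#6:4@105 #3:4@104 #1:1@98 #2:10@97] asks=[-]

Answer: bid=98 ask=-
bid=98 ask=-
bid=104 ask=-
bid=104 ask=-
bid=104 ask=-
bid=105 ask=-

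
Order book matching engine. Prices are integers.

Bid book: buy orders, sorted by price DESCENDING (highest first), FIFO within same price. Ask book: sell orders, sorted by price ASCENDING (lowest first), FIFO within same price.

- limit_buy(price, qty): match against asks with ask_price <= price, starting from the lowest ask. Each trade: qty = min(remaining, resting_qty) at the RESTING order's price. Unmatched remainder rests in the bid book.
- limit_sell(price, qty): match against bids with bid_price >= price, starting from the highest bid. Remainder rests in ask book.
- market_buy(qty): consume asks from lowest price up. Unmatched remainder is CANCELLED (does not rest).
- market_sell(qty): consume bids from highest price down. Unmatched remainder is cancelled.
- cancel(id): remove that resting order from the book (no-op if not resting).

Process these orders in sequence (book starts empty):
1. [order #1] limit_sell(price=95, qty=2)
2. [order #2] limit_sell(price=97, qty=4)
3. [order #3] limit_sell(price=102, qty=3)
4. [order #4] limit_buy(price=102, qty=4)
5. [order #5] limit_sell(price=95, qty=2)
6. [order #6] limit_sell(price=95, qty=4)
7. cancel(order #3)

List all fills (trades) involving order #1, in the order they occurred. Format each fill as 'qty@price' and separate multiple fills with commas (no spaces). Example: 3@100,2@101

After op 1 [order #1] limit_sell(price=95, qty=2): fills=none; bids=[-] asks=[#1:2@95]
After op 2 [order #2] limit_sell(price=97, qty=4): fills=none; bids=[-] asks=[#1:2@95 #2:4@97]
After op 3 [order #3] limit_sell(price=102, qty=3): fills=none; bids=[-] asks=[#1:2@95 #2:4@97 #3:3@102]
After op 4 [order #4] limit_buy(price=102, qty=4): fills=#4x#1:2@95 #4x#2:2@97; bids=[-] asks=[#2:2@97 #3:3@102]
After op 5 [order #5] limit_sell(price=95, qty=2): fills=none; bids=[-] asks=[#5:2@95 #2:2@97 #3:3@102]
After op 6 [order #6] limit_sell(price=95, qty=4): fills=none; bids=[-] asks=[#5:2@95 #6:4@95 #2:2@97 #3:3@102]
After op 7 cancel(order #3): fills=none; bids=[-] asks=[#5:2@95 #6:4@95 #2:2@97]

Answer: 2@95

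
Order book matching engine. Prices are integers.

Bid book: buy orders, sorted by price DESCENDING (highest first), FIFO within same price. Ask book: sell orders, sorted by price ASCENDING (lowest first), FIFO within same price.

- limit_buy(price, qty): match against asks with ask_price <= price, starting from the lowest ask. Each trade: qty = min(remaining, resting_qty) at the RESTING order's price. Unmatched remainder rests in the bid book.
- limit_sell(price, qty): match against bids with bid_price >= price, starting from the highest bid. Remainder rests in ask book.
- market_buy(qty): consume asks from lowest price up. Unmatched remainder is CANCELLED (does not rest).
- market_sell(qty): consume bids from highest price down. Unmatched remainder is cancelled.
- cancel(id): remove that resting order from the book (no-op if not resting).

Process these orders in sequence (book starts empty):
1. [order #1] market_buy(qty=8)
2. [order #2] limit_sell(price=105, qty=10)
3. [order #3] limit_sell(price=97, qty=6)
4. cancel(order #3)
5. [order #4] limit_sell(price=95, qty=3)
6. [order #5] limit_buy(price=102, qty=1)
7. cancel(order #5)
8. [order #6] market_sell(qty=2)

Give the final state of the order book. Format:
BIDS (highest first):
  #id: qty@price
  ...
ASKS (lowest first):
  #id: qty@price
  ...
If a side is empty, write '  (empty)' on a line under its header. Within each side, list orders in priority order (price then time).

Answer: BIDS (highest first):
  (empty)
ASKS (lowest first):
  #4: 2@95
  #2: 10@105

Derivation:
After op 1 [order #1] market_buy(qty=8): fills=none; bids=[-] asks=[-]
After op 2 [order #2] limit_sell(price=105, qty=10): fills=none; bids=[-] asks=[#2:10@105]
After op 3 [order #3] limit_sell(price=97, qty=6): fills=none; bids=[-] asks=[#3:6@97 #2:10@105]
After op 4 cancel(order #3): fills=none; bids=[-] asks=[#2:10@105]
After op 5 [order #4] limit_sell(price=95, qty=3): fills=none; bids=[-] asks=[#4:3@95 #2:10@105]
After op 6 [order #5] limit_buy(price=102, qty=1): fills=#5x#4:1@95; bids=[-] asks=[#4:2@95 #2:10@105]
After op 7 cancel(order #5): fills=none; bids=[-] asks=[#4:2@95 #2:10@105]
After op 8 [order #6] market_sell(qty=2): fills=none; bids=[-] asks=[#4:2@95 #2:10@105]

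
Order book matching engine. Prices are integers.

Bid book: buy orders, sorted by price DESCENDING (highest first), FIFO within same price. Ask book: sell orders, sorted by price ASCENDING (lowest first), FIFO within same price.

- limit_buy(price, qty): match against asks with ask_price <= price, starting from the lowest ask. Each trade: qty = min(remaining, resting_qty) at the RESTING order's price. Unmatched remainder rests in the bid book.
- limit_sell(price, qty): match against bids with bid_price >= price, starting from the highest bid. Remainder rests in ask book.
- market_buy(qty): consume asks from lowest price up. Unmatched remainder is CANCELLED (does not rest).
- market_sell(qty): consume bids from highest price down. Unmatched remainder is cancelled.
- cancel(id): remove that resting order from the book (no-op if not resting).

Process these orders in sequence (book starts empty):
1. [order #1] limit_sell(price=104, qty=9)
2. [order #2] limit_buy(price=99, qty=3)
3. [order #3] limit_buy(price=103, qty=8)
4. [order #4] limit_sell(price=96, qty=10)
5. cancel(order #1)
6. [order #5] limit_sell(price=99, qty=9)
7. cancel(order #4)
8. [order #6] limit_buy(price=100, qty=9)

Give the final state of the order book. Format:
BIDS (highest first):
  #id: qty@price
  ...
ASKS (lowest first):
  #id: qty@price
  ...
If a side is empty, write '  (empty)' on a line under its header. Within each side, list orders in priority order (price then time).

After op 1 [order #1] limit_sell(price=104, qty=9): fills=none; bids=[-] asks=[#1:9@104]
After op 2 [order #2] limit_buy(price=99, qty=3): fills=none; bids=[#2:3@99] asks=[#1:9@104]
After op 3 [order #3] limit_buy(price=103, qty=8): fills=none; bids=[#3:8@103 #2:3@99] asks=[#1:9@104]
After op 4 [order #4] limit_sell(price=96, qty=10): fills=#3x#4:8@103 #2x#4:2@99; bids=[#2:1@99] asks=[#1:9@104]
After op 5 cancel(order #1): fills=none; bids=[#2:1@99] asks=[-]
After op 6 [order #5] limit_sell(price=99, qty=9): fills=#2x#5:1@99; bids=[-] asks=[#5:8@99]
After op 7 cancel(order #4): fills=none; bids=[-] asks=[#5:8@99]
After op 8 [order #6] limit_buy(price=100, qty=9): fills=#6x#5:8@99; bids=[#6:1@100] asks=[-]

Answer: BIDS (highest first):
  #6: 1@100
ASKS (lowest first):
  (empty)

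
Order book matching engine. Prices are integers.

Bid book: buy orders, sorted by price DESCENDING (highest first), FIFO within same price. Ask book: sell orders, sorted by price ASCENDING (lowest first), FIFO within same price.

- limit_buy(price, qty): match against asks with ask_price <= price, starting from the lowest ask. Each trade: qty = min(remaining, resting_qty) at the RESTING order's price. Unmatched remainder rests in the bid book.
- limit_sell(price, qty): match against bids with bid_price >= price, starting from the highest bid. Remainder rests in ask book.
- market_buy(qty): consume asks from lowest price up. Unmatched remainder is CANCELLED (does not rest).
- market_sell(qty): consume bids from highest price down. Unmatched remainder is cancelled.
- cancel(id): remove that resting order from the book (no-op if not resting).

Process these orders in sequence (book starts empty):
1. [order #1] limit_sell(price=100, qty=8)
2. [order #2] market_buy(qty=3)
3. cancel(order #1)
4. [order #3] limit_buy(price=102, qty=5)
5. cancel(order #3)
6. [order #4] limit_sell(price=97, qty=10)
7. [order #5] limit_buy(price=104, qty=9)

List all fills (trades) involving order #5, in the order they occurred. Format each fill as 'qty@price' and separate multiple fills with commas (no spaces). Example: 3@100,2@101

After op 1 [order #1] limit_sell(price=100, qty=8): fills=none; bids=[-] asks=[#1:8@100]
After op 2 [order #2] market_buy(qty=3): fills=#2x#1:3@100; bids=[-] asks=[#1:5@100]
After op 3 cancel(order #1): fills=none; bids=[-] asks=[-]
After op 4 [order #3] limit_buy(price=102, qty=5): fills=none; bids=[#3:5@102] asks=[-]
After op 5 cancel(order #3): fills=none; bids=[-] asks=[-]
After op 6 [order #4] limit_sell(price=97, qty=10): fills=none; bids=[-] asks=[#4:10@97]
After op 7 [order #5] limit_buy(price=104, qty=9): fills=#5x#4:9@97; bids=[-] asks=[#4:1@97]

Answer: 9@97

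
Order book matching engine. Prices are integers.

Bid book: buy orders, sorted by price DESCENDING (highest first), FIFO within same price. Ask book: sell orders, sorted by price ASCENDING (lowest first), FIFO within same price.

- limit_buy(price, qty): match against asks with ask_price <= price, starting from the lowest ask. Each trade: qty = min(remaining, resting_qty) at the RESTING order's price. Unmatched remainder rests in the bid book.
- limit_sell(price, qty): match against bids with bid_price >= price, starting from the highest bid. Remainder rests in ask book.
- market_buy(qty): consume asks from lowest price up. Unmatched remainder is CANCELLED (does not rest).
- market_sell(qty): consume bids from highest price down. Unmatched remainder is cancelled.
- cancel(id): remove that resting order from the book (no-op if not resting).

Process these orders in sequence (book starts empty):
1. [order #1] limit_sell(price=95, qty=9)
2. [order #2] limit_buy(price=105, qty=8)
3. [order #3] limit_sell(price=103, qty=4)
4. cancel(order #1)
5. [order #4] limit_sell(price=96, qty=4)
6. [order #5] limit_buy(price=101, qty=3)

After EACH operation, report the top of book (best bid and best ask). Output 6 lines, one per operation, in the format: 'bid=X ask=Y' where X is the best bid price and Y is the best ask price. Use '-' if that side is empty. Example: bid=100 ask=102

Answer: bid=- ask=95
bid=- ask=95
bid=- ask=95
bid=- ask=103
bid=- ask=96
bid=- ask=96

Derivation:
After op 1 [order #1] limit_sell(price=95, qty=9): fills=none; bids=[-] asks=[#1:9@95]
After op 2 [order #2] limit_buy(price=105, qty=8): fills=#2x#1:8@95; bids=[-] asks=[#1:1@95]
After op 3 [order #3] limit_sell(price=103, qty=4): fills=none; bids=[-] asks=[#1:1@95 #3:4@103]
After op 4 cancel(order #1): fills=none; bids=[-] asks=[#3:4@103]
After op 5 [order #4] limit_sell(price=96, qty=4): fills=none; bids=[-] asks=[#4:4@96 #3:4@103]
After op 6 [order #5] limit_buy(price=101, qty=3): fills=#5x#4:3@96; bids=[-] asks=[#4:1@96 #3:4@103]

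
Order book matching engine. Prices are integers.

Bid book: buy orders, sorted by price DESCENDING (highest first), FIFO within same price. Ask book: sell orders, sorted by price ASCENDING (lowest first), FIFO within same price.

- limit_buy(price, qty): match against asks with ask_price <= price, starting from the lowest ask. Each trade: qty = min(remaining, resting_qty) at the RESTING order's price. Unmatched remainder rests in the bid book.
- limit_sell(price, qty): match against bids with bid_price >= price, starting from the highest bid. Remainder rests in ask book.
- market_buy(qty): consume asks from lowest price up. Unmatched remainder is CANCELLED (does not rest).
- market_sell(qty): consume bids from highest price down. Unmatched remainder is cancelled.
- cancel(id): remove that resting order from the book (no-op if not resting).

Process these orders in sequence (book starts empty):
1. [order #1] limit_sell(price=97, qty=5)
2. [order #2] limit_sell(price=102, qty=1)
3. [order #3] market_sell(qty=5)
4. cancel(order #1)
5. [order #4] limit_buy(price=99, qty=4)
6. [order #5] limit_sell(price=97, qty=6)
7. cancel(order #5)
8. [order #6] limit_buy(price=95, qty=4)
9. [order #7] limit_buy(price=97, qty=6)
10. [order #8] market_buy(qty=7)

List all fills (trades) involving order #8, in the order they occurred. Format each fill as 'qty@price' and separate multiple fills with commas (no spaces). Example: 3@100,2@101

Answer: 1@102

Derivation:
After op 1 [order #1] limit_sell(price=97, qty=5): fills=none; bids=[-] asks=[#1:5@97]
After op 2 [order #2] limit_sell(price=102, qty=1): fills=none; bids=[-] asks=[#1:5@97 #2:1@102]
After op 3 [order #3] market_sell(qty=5): fills=none; bids=[-] asks=[#1:5@97 #2:1@102]
After op 4 cancel(order #1): fills=none; bids=[-] asks=[#2:1@102]
After op 5 [order #4] limit_buy(price=99, qty=4): fills=none; bids=[#4:4@99] asks=[#2:1@102]
After op 6 [order #5] limit_sell(price=97, qty=6): fills=#4x#5:4@99; bids=[-] asks=[#5:2@97 #2:1@102]
After op 7 cancel(order #5): fills=none; bids=[-] asks=[#2:1@102]
After op 8 [order #6] limit_buy(price=95, qty=4): fills=none; bids=[#6:4@95] asks=[#2:1@102]
After op 9 [order #7] limit_buy(price=97, qty=6): fills=none; bids=[#7:6@97 #6:4@95] asks=[#2:1@102]
After op 10 [order #8] market_buy(qty=7): fills=#8x#2:1@102; bids=[#7:6@97 #6:4@95] asks=[-]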